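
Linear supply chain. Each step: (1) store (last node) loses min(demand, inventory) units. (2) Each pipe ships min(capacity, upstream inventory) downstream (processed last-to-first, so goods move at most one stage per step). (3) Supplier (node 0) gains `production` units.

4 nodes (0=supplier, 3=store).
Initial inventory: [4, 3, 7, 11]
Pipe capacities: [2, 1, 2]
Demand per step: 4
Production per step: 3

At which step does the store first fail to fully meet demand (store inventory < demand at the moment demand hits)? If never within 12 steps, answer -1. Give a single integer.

Step 1: demand=4,sold=4 ship[2->3]=2 ship[1->2]=1 ship[0->1]=2 prod=3 -> [5 4 6 9]
Step 2: demand=4,sold=4 ship[2->3]=2 ship[1->2]=1 ship[0->1]=2 prod=3 -> [6 5 5 7]
Step 3: demand=4,sold=4 ship[2->3]=2 ship[1->2]=1 ship[0->1]=2 prod=3 -> [7 6 4 5]
Step 4: demand=4,sold=4 ship[2->3]=2 ship[1->2]=1 ship[0->1]=2 prod=3 -> [8 7 3 3]
Step 5: demand=4,sold=3 ship[2->3]=2 ship[1->2]=1 ship[0->1]=2 prod=3 -> [9 8 2 2]
Step 6: demand=4,sold=2 ship[2->3]=2 ship[1->2]=1 ship[0->1]=2 prod=3 -> [10 9 1 2]
Step 7: demand=4,sold=2 ship[2->3]=1 ship[1->2]=1 ship[0->1]=2 prod=3 -> [11 10 1 1]
Step 8: demand=4,sold=1 ship[2->3]=1 ship[1->2]=1 ship[0->1]=2 prod=3 -> [12 11 1 1]
Step 9: demand=4,sold=1 ship[2->3]=1 ship[1->2]=1 ship[0->1]=2 prod=3 -> [13 12 1 1]
Step 10: demand=4,sold=1 ship[2->3]=1 ship[1->2]=1 ship[0->1]=2 prod=3 -> [14 13 1 1]
Step 11: demand=4,sold=1 ship[2->3]=1 ship[1->2]=1 ship[0->1]=2 prod=3 -> [15 14 1 1]
Step 12: demand=4,sold=1 ship[2->3]=1 ship[1->2]=1 ship[0->1]=2 prod=3 -> [16 15 1 1]
First stockout at step 5

5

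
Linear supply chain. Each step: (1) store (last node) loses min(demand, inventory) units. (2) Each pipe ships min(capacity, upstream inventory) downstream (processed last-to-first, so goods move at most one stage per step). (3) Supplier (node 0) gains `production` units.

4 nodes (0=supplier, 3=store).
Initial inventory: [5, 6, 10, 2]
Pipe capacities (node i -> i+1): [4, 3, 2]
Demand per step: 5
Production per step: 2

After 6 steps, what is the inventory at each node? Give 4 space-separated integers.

Step 1: demand=5,sold=2 ship[2->3]=2 ship[1->2]=3 ship[0->1]=4 prod=2 -> inv=[3 7 11 2]
Step 2: demand=5,sold=2 ship[2->3]=2 ship[1->2]=3 ship[0->1]=3 prod=2 -> inv=[2 7 12 2]
Step 3: demand=5,sold=2 ship[2->3]=2 ship[1->2]=3 ship[0->1]=2 prod=2 -> inv=[2 6 13 2]
Step 4: demand=5,sold=2 ship[2->3]=2 ship[1->2]=3 ship[0->1]=2 prod=2 -> inv=[2 5 14 2]
Step 5: demand=5,sold=2 ship[2->3]=2 ship[1->2]=3 ship[0->1]=2 prod=2 -> inv=[2 4 15 2]
Step 6: demand=5,sold=2 ship[2->3]=2 ship[1->2]=3 ship[0->1]=2 prod=2 -> inv=[2 3 16 2]

2 3 16 2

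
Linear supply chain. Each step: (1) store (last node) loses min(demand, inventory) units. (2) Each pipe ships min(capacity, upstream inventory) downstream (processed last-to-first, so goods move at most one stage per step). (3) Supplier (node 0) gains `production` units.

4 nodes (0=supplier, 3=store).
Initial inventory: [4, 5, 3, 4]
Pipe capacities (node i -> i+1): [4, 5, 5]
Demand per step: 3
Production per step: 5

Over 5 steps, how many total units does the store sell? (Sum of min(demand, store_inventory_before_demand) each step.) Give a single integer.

Answer: 15

Derivation:
Step 1: sold=3 (running total=3) -> [5 4 5 4]
Step 2: sold=3 (running total=6) -> [6 4 4 6]
Step 3: sold=3 (running total=9) -> [7 4 4 7]
Step 4: sold=3 (running total=12) -> [8 4 4 8]
Step 5: sold=3 (running total=15) -> [9 4 4 9]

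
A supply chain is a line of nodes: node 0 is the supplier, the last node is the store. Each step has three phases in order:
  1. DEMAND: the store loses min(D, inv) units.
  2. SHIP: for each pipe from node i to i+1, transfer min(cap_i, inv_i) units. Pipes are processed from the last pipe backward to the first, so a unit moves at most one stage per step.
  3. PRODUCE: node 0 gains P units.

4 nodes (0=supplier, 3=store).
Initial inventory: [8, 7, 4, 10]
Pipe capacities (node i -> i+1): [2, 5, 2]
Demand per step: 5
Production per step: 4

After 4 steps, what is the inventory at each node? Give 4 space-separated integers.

Step 1: demand=5,sold=5 ship[2->3]=2 ship[1->2]=5 ship[0->1]=2 prod=4 -> inv=[10 4 7 7]
Step 2: demand=5,sold=5 ship[2->3]=2 ship[1->2]=4 ship[0->1]=2 prod=4 -> inv=[12 2 9 4]
Step 3: demand=5,sold=4 ship[2->3]=2 ship[1->2]=2 ship[0->1]=2 prod=4 -> inv=[14 2 9 2]
Step 4: demand=5,sold=2 ship[2->3]=2 ship[1->2]=2 ship[0->1]=2 prod=4 -> inv=[16 2 9 2]

16 2 9 2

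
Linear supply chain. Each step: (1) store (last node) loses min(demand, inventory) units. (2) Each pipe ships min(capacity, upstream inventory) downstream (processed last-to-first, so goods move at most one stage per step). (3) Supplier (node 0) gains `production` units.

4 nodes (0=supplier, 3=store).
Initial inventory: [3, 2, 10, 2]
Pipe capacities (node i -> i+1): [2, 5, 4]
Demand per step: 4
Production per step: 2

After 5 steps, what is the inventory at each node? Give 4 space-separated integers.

Step 1: demand=4,sold=2 ship[2->3]=4 ship[1->2]=2 ship[0->1]=2 prod=2 -> inv=[3 2 8 4]
Step 2: demand=4,sold=4 ship[2->3]=4 ship[1->2]=2 ship[0->1]=2 prod=2 -> inv=[3 2 6 4]
Step 3: demand=4,sold=4 ship[2->3]=4 ship[1->2]=2 ship[0->1]=2 prod=2 -> inv=[3 2 4 4]
Step 4: demand=4,sold=4 ship[2->3]=4 ship[1->2]=2 ship[0->1]=2 prod=2 -> inv=[3 2 2 4]
Step 5: demand=4,sold=4 ship[2->3]=2 ship[1->2]=2 ship[0->1]=2 prod=2 -> inv=[3 2 2 2]

3 2 2 2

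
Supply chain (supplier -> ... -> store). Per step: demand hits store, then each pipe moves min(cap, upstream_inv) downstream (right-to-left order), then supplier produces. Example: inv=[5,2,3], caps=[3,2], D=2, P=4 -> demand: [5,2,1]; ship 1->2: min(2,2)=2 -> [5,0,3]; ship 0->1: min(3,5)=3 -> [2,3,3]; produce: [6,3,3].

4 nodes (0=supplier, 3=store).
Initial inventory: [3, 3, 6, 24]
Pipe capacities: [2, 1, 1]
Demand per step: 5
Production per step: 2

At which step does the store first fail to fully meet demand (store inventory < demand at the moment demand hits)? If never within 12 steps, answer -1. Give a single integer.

Step 1: demand=5,sold=5 ship[2->3]=1 ship[1->2]=1 ship[0->1]=2 prod=2 -> [3 4 6 20]
Step 2: demand=5,sold=5 ship[2->3]=1 ship[1->2]=1 ship[0->1]=2 prod=2 -> [3 5 6 16]
Step 3: demand=5,sold=5 ship[2->3]=1 ship[1->2]=1 ship[0->1]=2 prod=2 -> [3 6 6 12]
Step 4: demand=5,sold=5 ship[2->3]=1 ship[1->2]=1 ship[0->1]=2 prod=2 -> [3 7 6 8]
Step 5: demand=5,sold=5 ship[2->3]=1 ship[1->2]=1 ship[0->1]=2 prod=2 -> [3 8 6 4]
Step 6: demand=5,sold=4 ship[2->3]=1 ship[1->2]=1 ship[0->1]=2 prod=2 -> [3 9 6 1]
Step 7: demand=5,sold=1 ship[2->3]=1 ship[1->2]=1 ship[0->1]=2 prod=2 -> [3 10 6 1]
Step 8: demand=5,sold=1 ship[2->3]=1 ship[1->2]=1 ship[0->1]=2 prod=2 -> [3 11 6 1]
Step 9: demand=5,sold=1 ship[2->3]=1 ship[1->2]=1 ship[0->1]=2 prod=2 -> [3 12 6 1]
Step 10: demand=5,sold=1 ship[2->3]=1 ship[1->2]=1 ship[0->1]=2 prod=2 -> [3 13 6 1]
Step 11: demand=5,sold=1 ship[2->3]=1 ship[1->2]=1 ship[0->1]=2 prod=2 -> [3 14 6 1]
Step 12: demand=5,sold=1 ship[2->3]=1 ship[1->2]=1 ship[0->1]=2 prod=2 -> [3 15 6 1]
First stockout at step 6

6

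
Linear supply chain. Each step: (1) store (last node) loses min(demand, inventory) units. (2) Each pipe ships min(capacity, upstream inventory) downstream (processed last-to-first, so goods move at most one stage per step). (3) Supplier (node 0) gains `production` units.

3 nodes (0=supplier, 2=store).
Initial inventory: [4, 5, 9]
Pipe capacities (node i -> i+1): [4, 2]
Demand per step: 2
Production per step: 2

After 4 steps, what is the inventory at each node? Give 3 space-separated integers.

Step 1: demand=2,sold=2 ship[1->2]=2 ship[0->1]=4 prod=2 -> inv=[2 7 9]
Step 2: demand=2,sold=2 ship[1->2]=2 ship[0->1]=2 prod=2 -> inv=[2 7 9]
Step 3: demand=2,sold=2 ship[1->2]=2 ship[0->1]=2 prod=2 -> inv=[2 7 9]
Step 4: demand=2,sold=2 ship[1->2]=2 ship[0->1]=2 prod=2 -> inv=[2 7 9]

2 7 9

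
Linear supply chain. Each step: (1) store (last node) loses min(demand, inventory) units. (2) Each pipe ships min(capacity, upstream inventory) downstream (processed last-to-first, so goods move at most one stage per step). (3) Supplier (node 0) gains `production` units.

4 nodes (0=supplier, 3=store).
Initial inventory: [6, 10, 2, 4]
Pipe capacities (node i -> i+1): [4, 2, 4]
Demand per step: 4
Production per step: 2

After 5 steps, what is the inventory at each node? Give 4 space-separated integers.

Step 1: demand=4,sold=4 ship[2->3]=2 ship[1->2]=2 ship[0->1]=4 prod=2 -> inv=[4 12 2 2]
Step 2: demand=4,sold=2 ship[2->3]=2 ship[1->2]=2 ship[0->1]=4 prod=2 -> inv=[2 14 2 2]
Step 3: demand=4,sold=2 ship[2->3]=2 ship[1->2]=2 ship[0->1]=2 prod=2 -> inv=[2 14 2 2]
Step 4: demand=4,sold=2 ship[2->3]=2 ship[1->2]=2 ship[0->1]=2 prod=2 -> inv=[2 14 2 2]
Step 5: demand=4,sold=2 ship[2->3]=2 ship[1->2]=2 ship[0->1]=2 prod=2 -> inv=[2 14 2 2]

2 14 2 2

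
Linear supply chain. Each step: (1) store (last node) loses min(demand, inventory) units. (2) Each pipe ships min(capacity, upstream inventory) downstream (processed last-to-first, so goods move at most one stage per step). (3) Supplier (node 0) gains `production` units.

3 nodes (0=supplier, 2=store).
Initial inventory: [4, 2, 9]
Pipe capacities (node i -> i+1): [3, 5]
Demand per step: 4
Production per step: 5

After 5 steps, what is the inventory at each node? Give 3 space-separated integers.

Step 1: demand=4,sold=4 ship[1->2]=2 ship[0->1]=3 prod=5 -> inv=[6 3 7]
Step 2: demand=4,sold=4 ship[1->2]=3 ship[0->1]=3 prod=5 -> inv=[8 3 6]
Step 3: demand=4,sold=4 ship[1->2]=3 ship[0->1]=3 prod=5 -> inv=[10 3 5]
Step 4: demand=4,sold=4 ship[1->2]=3 ship[0->1]=3 prod=5 -> inv=[12 3 4]
Step 5: demand=4,sold=4 ship[1->2]=3 ship[0->1]=3 prod=5 -> inv=[14 3 3]

14 3 3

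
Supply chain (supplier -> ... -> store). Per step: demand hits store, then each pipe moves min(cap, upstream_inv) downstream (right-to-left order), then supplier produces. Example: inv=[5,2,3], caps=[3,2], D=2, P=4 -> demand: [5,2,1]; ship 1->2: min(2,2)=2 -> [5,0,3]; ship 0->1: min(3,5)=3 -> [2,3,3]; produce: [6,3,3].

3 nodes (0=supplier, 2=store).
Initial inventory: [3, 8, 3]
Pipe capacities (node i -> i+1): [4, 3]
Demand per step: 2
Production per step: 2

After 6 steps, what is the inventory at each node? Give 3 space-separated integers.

Step 1: demand=2,sold=2 ship[1->2]=3 ship[0->1]=3 prod=2 -> inv=[2 8 4]
Step 2: demand=2,sold=2 ship[1->2]=3 ship[0->1]=2 prod=2 -> inv=[2 7 5]
Step 3: demand=2,sold=2 ship[1->2]=3 ship[0->1]=2 prod=2 -> inv=[2 6 6]
Step 4: demand=2,sold=2 ship[1->2]=3 ship[0->1]=2 prod=2 -> inv=[2 5 7]
Step 5: demand=2,sold=2 ship[1->2]=3 ship[0->1]=2 prod=2 -> inv=[2 4 8]
Step 6: demand=2,sold=2 ship[1->2]=3 ship[0->1]=2 prod=2 -> inv=[2 3 9]

2 3 9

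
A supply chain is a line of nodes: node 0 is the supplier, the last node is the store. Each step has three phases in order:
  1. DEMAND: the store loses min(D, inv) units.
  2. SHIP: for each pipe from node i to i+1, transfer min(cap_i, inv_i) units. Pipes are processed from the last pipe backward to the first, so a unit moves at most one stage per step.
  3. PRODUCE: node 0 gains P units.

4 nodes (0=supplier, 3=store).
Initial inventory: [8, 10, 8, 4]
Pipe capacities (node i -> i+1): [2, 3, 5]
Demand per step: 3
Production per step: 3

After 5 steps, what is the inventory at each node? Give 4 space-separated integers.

Step 1: demand=3,sold=3 ship[2->3]=5 ship[1->2]=3 ship[0->1]=2 prod=3 -> inv=[9 9 6 6]
Step 2: demand=3,sold=3 ship[2->3]=5 ship[1->2]=3 ship[0->1]=2 prod=3 -> inv=[10 8 4 8]
Step 3: demand=3,sold=3 ship[2->3]=4 ship[1->2]=3 ship[0->1]=2 prod=3 -> inv=[11 7 3 9]
Step 4: demand=3,sold=3 ship[2->3]=3 ship[1->2]=3 ship[0->1]=2 prod=3 -> inv=[12 6 3 9]
Step 5: demand=3,sold=3 ship[2->3]=3 ship[1->2]=3 ship[0->1]=2 prod=3 -> inv=[13 5 3 9]

13 5 3 9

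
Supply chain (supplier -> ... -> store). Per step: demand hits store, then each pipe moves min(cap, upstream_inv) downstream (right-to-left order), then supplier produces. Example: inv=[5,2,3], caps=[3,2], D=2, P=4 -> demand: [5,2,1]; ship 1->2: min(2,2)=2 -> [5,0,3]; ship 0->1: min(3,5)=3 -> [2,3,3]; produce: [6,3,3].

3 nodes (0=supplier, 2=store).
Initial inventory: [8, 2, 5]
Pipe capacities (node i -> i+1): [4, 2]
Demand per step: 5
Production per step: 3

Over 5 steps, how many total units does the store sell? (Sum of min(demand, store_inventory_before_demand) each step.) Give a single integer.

Step 1: sold=5 (running total=5) -> [7 4 2]
Step 2: sold=2 (running total=7) -> [6 6 2]
Step 3: sold=2 (running total=9) -> [5 8 2]
Step 4: sold=2 (running total=11) -> [4 10 2]
Step 5: sold=2 (running total=13) -> [3 12 2]

Answer: 13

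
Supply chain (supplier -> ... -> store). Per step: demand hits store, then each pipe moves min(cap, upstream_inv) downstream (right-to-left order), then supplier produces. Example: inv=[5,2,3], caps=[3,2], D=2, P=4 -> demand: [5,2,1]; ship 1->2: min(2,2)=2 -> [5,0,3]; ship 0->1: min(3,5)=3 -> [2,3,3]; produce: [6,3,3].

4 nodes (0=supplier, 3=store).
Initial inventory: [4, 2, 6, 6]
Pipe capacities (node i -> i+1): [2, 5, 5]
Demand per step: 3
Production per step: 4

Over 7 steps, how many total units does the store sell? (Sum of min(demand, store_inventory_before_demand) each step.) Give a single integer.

Step 1: sold=3 (running total=3) -> [6 2 3 8]
Step 2: sold=3 (running total=6) -> [8 2 2 8]
Step 3: sold=3 (running total=9) -> [10 2 2 7]
Step 4: sold=3 (running total=12) -> [12 2 2 6]
Step 5: sold=3 (running total=15) -> [14 2 2 5]
Step 6: sold=3 (running total=18) -> [16 2 2 4]
Step 7: sold=3 (running total=21) -> [18 2 2 3]

Answer: 21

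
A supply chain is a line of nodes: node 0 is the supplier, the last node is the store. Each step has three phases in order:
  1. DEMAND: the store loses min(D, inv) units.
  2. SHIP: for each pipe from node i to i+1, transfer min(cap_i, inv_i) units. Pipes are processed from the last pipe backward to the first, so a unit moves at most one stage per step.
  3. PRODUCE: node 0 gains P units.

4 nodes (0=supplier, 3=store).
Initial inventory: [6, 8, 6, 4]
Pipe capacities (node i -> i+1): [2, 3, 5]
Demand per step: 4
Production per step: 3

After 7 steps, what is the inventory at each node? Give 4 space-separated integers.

Step 1: demand=4,sold=4 ship[2->3]=5 ship[1->2]=3 ship[0->1]=2 prod=3 -> inv=[7 7 4 5]
Step 2: demand=4,sold=4 ship[2->3]=4 ship[1->2]=3 ship[0->1]=2 prod=3 -> inv=[8 6 3 5]
Step 3: demand=4,sold=4 ship[2->3]=3 ship[1->2]=3 ship[0->1]=2 prod=3 -> inv=[9 5 3 4]
Step 4: demand=4,sold=4 ship[2->3]=3 ship[1->2]=3 ship[0->1]=2 prod=3 -> inv=[10 4 3 3]
Step 5: demand=4,sold=3 ship[2->3]=3 ship[1->2]=3 ship[0->1]=2 prod=3 -> inv=[11 3 3 3]
Step 6: demand=4,sold=3 ship[2->3]=3 ship[1->2]=3 ship[0->1]=2 prod=3 -> inv=[12 2 3 3]
Step 7: demand=4,sold=3 ship[2->3]=3 ship[1->2]=2 ship[0->1]=2 prod=3 -> inv=[13 2 2 3]

13 2 2 3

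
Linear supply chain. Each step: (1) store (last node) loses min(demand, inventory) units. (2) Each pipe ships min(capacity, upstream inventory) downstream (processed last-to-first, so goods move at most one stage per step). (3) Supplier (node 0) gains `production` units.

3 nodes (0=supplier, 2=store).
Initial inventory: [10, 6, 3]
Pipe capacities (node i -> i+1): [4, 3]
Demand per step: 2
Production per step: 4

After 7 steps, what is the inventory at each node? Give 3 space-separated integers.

Step 1: demand=2,sold=2 ship[1->2]=3 ship[0->1]=4 prod=4 -> inv=[10 7 4]
Step 2: demand=2,sold=2 ship[1->2]=3 ship[0->1]=4 prod=4 -> inv=[10 8 5]
Step 3: demand=2,sold=2 ship[1->2]=3 ship[0->1]=4 prod=4 -> inv=[10 9 6]
Step 4: demand=2,sold=2 ship[1->2]=3 ship[0->1]=4 prod=4 -> inv=[10 10 7]
Step 5: demand=2,sold=2 ship[1->2]=3 ship[0->1]=4 prod=4 -> inv=[10 11 8]
Step 6: demand=2,sold=2 ship[1->2]=3 ship[0->1]=4 prod=4 -> inv=[10 12 9]
Step 7: demand=2,sold=2 ship[1->2]=3 ship[0->1]=4 prod=4 -> inv=[10 13 10]

10 13 10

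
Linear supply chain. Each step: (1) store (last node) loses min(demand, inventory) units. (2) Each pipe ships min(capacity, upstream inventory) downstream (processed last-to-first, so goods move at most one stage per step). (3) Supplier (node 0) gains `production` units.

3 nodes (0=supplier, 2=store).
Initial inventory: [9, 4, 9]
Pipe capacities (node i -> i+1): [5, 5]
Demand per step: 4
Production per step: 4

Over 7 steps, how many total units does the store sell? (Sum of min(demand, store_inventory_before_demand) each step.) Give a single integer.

Answer: 28

Derivation:
Step 1: sold=4 (running total=4) -> [8 5 9]
Step 2: sold=4 (running total=8) -> [7 5 10]
Step 3: sold=4 (running total=12) -> [6 5 11]
Step 4: sold=4 (running total=16) -> [5 5 12]
Step 5: sold=4 (running total=20) -> [4 5 13]
Step 6: sold=4 (running total=24) -> [4 4 14]
Step 7: sold=4 (running total=28) -> [4 4 14]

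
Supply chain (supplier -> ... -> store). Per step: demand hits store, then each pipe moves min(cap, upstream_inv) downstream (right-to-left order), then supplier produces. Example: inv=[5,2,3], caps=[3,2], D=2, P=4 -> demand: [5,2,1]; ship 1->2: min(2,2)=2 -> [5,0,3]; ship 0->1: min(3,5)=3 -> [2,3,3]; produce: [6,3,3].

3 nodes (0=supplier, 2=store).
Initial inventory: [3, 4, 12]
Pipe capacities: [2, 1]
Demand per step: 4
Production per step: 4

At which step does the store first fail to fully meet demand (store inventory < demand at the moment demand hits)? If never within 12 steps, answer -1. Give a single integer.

Step 1: demand=4,sold=4 ship[1->2]=1 ship[0->1]=2 prod=4 -> [5 5 9]
Step 2: demand=4,sold=4 ship[1->2]=1 ship[0->1]=2 prod=4 -> [7 6 6]
Step 3: demand=4,sold=4 ship[1->2]=1 ship[0->1]=2 prod=4 -> [9 7 3]
Step 4: demand=4,sold=3 ship[1->2]=1 ship[0->1]=2 prod=4 -> [11 8 1]
Step 5: demand=4,sold=1 ship[1->2]=1 ship[0->1]=2 prod=4 -> [13 9 1]
Step 6: demand=4,sold=1 ship[1->2]=1 ship[0->1]=2 prod=4 -> [15 10 1]
Step 7: demand=4,sold=1 ship[1->2]=1 ship[0->1]=2 prod=4 -> [17 11 1]
Step 8: demand=4,sold=1 ship[1->2]=1 ship[0->1]=2 prod=4 -> [19 12 1]
Step 9: demand=4,sold=1 ship[1->2]=1 ship[0->1]=2 prod=4 -> [21 13 1]
Step 10: demand=4,sold=1 ship[1->2]=1 ship[0->1]=2 prod=4 -> [23 14 1]
Step 11: demand=4,sold=1 ship[1->2]=1 ship[0->1]=2 prod=4 -> [25 15 1]
Step 12: demand=4,sold=1 ship[1->2]=1 ship[0->1]=2 prod=4 -> [27 16 1]
First stockout at step 4

4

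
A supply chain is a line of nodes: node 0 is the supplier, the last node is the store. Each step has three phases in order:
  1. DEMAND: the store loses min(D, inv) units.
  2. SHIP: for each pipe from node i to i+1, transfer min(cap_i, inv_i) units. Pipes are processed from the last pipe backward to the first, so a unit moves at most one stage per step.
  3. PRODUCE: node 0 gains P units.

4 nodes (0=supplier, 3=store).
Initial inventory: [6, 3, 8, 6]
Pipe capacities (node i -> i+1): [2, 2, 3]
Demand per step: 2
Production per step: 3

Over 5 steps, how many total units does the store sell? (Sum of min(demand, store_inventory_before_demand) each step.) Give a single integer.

Step 1: sold=2 (running total=2) -> [7 3 7 7]
Step 2: sold=2 (running total=4) -> [8 3 6 8]
Step 3: sold=2 (running total=6) -> [9 3 5 9]
Step 4: sold=2 (running total=8) -> [10 3 4 10]
Step 5: sold=2 (running total=10) -> [11 3 3 11]

Answer: 10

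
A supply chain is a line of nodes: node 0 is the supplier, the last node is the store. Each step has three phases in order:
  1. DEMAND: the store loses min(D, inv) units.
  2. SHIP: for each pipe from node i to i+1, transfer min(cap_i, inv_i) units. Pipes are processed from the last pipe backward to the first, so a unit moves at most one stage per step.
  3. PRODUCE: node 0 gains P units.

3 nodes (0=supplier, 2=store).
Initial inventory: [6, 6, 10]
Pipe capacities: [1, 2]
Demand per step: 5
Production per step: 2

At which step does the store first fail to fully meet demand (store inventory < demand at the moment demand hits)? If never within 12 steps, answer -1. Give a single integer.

Step 1: demand=5,sold=5 ship[1->2]=2 ship[0->1]=1 prod=2 -> [7 5 7]
Step 2: demand=5,sold=5 ship[1->2]=2 ship[0->1]=1 prod=2 -> [8 4 4]
Step 3: demand=5,sold=4 ship[1->2]=2 ship[0->1]=1 prod=2 -> [9 3 2]
Step 4: demand=5,sold=2 ship[1->2]=2 ship[0->1]=1 prod=2 -> [10 2 2]
Step 5: demand=5,sold=2 ship[1->2]=2 ship[0->1]=1 prod=2 -> [11 1 2]
Step 6: demand=5,sold=2 ship[1->2]=1 ship[0->1]=1 prod=2 -> [12 1 1]
Step 7: demand=5,sold=1 ship[1->2]=1 ship[0->1]=1 prod=2 -> [13 1 1]
Step 8: demand=5,sold=1 ship[1->2]=1 ship[0->1]=1 prod=2 -> [14 1 1]
Step 9: demand=5,sold=1 ship[1->2]=1 ship[0->1]=1 prod=2 -> [15 1 1]
Step 10: demand=5,sold=1 ship[1->2]=1 ship[0->1]=1 prod=2 -> [16 1 1]
Step 11: demand=5,sold=1 ship[1->2]=1 ship[0->1]=1 prod=2 -> [17 1 1]
Step 12: demand=5,sold=1 ship[1->2]=1 ship[0->1]=1 prod=2 -> [18 1 1]
First stockout at step 3

3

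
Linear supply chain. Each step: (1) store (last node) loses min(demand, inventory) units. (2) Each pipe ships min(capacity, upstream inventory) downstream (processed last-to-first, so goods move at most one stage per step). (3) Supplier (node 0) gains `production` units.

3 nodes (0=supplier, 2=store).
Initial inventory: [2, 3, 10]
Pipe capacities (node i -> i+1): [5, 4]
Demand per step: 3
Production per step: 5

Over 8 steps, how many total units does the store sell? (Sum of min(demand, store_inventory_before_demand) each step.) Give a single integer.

Answer: 24

Derivation:
Step 1: sold=3 (running total=3) -> [5 2 10]
Step 2: sold=3 (running total=6) -> [5 5 9]
Step 3: sold=3 (running total=9) -> [5 6 10]
Step 4: sold=3 (running total=12) -> [5 7 11]
Step 5: sold=3 (running total=15) -> [5 8 12]
Step 6: sold=3 (running total=18) -> [5 9 13]
Step 7: sold=3 (running total=21) -> [5 10 14]
Step 8: sold=3 (running total=24) -> [5 11 15]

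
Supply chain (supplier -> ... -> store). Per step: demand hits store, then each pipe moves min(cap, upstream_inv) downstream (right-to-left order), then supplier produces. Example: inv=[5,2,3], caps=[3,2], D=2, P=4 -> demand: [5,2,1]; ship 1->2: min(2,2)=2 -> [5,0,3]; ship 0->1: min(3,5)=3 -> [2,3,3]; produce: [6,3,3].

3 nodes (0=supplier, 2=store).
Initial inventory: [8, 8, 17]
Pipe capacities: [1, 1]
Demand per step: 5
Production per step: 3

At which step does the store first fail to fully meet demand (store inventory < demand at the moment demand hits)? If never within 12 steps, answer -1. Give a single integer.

Step 1: demand=5,sold=5 ship[1->2]=1 ship[0->1]=1 prod=3 -> [10 8 13]
Step 2: demand=5,sold=5 ship[1->2]=1 ship[0->1]=1 prod=3 -> [12 8 9]
Step 3: demand=5,sold=5 ship[1->2]=1 ship[0->1]=1 prod=3 -> [14 8 5]
Step 4: demand=5,sold=5 ship[1->2]=1 ship[0->1]=1 prod=3 -> [16 8 1]
Step 5: demand=5,sold=1 ship[1->2]=1 ship[0->1]=1 prod=3 -> [18 8 1]
Step 6: demand=5,sold=1 ship[1->2]=1 ship[0->1]=1 prod=3 -> [20 8 1]
Step 7: demand=5,sold=1 ship[1->2]=1 ship[0->1]=1 prod=3 -> [22 8 1]
Step 8: demand=5,sold=1 ship[1->2]=1 ship[0->1]=1 prod=3 -> [24 8 1]
Step 9: demand=5,sold=1 ship[1->2]=1 ship[0->1]=1 prod=3 -> [26 8 1]
Step 10: demand=5,sold=1 ship[1->2]=1 ship[0->1]=1 prod=3 -> [28 8 1]
Step 11: demand=5,sold=1 ship[1->2]=1 ship[0->1]=1 prod=3 -> [30 8 1]
Step 12: demand=5,sold=1 ship[1->2]=1 ship[0->1]=1 prod=3 -> [32 8 1]
First stockout at step 5

5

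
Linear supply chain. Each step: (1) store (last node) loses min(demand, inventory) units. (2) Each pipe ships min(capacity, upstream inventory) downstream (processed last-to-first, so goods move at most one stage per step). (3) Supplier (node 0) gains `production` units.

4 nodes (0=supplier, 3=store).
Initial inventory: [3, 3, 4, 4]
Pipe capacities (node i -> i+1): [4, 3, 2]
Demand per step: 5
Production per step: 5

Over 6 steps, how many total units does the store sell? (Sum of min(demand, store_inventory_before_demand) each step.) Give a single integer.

Step 1: sold=4 (running total=4) -> [5 3 5 2]
Step 2: sold=2 (running total=6) -> [6 4 6 2]
Step 3: sold=2 (running total=8) -> [7 5 7 2]
Step 4: sold=2 (running total=10) -> [8 6 8 2]
Step 5: sold=2 (running total=12) -> [9 7 9 2]
Step 6: sold=2 (running total=14) -> [10 8 10 2]

Answer: 14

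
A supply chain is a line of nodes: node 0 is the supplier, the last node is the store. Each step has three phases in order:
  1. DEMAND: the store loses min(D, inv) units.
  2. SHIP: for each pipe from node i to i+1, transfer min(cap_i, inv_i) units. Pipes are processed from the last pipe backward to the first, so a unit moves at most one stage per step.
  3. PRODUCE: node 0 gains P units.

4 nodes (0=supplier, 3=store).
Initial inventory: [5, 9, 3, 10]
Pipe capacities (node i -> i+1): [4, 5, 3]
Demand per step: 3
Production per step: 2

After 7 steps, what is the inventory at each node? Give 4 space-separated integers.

Step 1: demand=3,sold=3 ship[2->3]=3 ship[1->2]=5 ship[0->1]=4 prod=2 -> inv=[3 8 5 10]
Step 2: demand=3,sold=3 ship[2->3]=3 ship[1->2]=5 ship[0->1]=3 prod=2 -> inv=[2 6 7 10]
Step 3: demand=3,sold=3 ship[2->3]=3 ship[1->2]=5 ship[0->1]=2 prod=2 -> inv=[2 3 9 10]
Step 4: demand=3,sold=3 ship[2->3]=3 ship[1->2]=3 ship[0->1]=2 prod=2 -> inv=[2 2 9 10]
Step 5: demand=3,sold=3 ship[2->3]=3 ship[1->2]=2 ship[0->1]=2 prod=2 -> inv=[2 2 8 10]
Step 6: demand=3,sold=3 ship[2->3]=3 ship[1->2]=2 ship[0->1]=2 prod=2 -> inv=[2 2 7 10]
Step 7: demand=3,sold=3 ship[2->3]=3 ship[1->2]=2 ship[0->1]=2 prod=2 -> inv=[2 2 6 10]

2 2 6 10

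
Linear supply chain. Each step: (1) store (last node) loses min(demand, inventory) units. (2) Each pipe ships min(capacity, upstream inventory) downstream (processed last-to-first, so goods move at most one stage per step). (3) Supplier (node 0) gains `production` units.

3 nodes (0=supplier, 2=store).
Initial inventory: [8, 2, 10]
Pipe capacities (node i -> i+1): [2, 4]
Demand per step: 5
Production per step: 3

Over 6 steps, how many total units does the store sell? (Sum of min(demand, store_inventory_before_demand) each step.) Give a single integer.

Step 1: sold=5 (running total=5) -> [9 2 7]
Step 2: sold=5 (running total=10) -> [10 2 4]
Step 3: sold=4 (running total=14) -> [11 2 2]
Step 4: sold=2 (running total=16) -> [12 2 2]
Step 5: sold=2 (running total=18) -> [13 2 2]
Step 6: sold=2 (running total=20) -> [14 2 2]

Answer: 20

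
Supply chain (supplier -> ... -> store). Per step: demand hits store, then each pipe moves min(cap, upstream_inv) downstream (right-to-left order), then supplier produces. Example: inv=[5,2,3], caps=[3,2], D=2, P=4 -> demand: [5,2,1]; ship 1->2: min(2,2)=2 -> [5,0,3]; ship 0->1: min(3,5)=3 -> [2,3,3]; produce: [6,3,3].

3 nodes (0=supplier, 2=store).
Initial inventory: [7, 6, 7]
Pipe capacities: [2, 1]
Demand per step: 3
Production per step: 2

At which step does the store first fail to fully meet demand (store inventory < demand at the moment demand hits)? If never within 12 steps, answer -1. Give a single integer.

Step 1: demand=3,sold=3 ship[1->2]=1 ship[0->1]=2 prod=2 -> [7 7 5]
Step 2: demand=3,sold=3 ship[1->2]=1 ship[0->1]=2 prod=2 -> [7 8 3]
Step 3: demand=3,sold=3 ship[1->2]=1 ship[0->1]=2 prod=2 -> [7 9 1]
Step 4: demand=3,sold=1 ship[1->2]=1 ship[0->1]=2 prod=2 -> [7 10 1]
Step 5: demand=3,sold=1 ship[1->2]=1 ship[0->1]=2 prod=2 -> [7 11 1]
Step 6: demand=3,sold=1 ship[1->2]=1 ship[0->1]=2 prod=2 -> [7 12 1]
Step 7: demand=3,sold=1 ship[1->2]=1 ship[0->1]=2 prod=2 -> [7 13 1]
Step 8: demand=3,sold=1 ship[1->2]=1 ship[0->1]=2 prod=2 -> [7 14 1]
Step 9: demand=3,sold=1 ship[1->2]=1 ship[0->1]=2 prod=2 -> [7 15 1]
Step 10: demand=3,sold=1 ship[1->2]=1 ship[0->1]=2 prod=2 -> [7 16 1]
Step 11: demand=3,sold=1 ship[1->2]=1 ship[0->1]=2 prod=2 -> [7 17 1]
Step 12: demand=3,sold=1 ship[1->2]=1 ship[0->1]=2 prod=2 -> [7 18 1]
First stockout at step 4

4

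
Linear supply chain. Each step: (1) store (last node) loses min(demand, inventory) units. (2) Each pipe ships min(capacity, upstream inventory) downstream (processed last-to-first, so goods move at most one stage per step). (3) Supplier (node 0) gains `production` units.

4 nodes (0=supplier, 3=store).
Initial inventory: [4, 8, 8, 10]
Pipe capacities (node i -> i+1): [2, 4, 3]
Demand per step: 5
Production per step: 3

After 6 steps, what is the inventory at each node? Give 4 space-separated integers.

Step 1: demand=5,sold=5 ship[2->3]=3 ship[1->2]=4 ship[0->1]=2 prod=3 -> inv=[5 6 9 8]
Step 2: demand=5,sold=5 ship[2->3]=3 ship[1->2]=4 ship[0->1]=2 prod=3 -> inv=[6 4 10 6]
Step 3: demand=5,sold=5 ship[2->3]=3 ship[1->2]=4 ship[0->1]=2 prod=3 -> inv=[7 2 11 4]
Step 4: demand=5,sold=4 ship[2->3]=3 ship[1->2]=2 ship[0->1]=2 prod=3 -> inv=[8 2 10 3]
Step 5: demand=5,sold=3 ship[2->3]=3 ship[1->2]=2 ship[0->1]=2 prod=3 -> inv=[9 2 9 3]
Step 6: demand=5,sold=3 ship[2->3]=3 ship[1->2]=2 ship[0->1]=2 prod=3 -> inv=[10 2 8 3]

10 2 8 3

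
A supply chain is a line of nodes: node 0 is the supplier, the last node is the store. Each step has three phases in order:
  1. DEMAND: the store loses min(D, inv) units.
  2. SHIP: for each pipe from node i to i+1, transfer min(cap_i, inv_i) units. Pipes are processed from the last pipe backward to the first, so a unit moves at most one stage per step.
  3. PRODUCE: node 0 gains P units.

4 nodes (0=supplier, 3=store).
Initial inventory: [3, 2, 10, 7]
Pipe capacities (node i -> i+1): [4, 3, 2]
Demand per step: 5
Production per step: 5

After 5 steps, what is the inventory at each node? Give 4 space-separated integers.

Step 1: demand=5,sold=5 ship[2->3]=2 ship[1->2]=2 ship[0->1]=3 prod=5 -> inv=[5 3 10 4]
Step 2: demand=5,sold=4 ship[2->3]=2 ship[1->2]=3 ship[0->1]=4 prod=5 -> inv=[6 4 11 2]
Step 3: demand=5,sold=2 ship[2->3]=2 ship[1->2]=3 ship[0->1]=4 prod=5 -> inv=[7 5 12 2]
Step 4: demand=5,sold=2 ship[2->3]=2 ship[1->2]=3 ship[0->1]=4 prod=5 -> inv=[8 6 13 2]
Step 5: demand=5,sold=2 ship[2->3]=2 ship[1->2]=3 ship[0->1]=4 prod=5 -> inv=[9 7 14 2]

9 7 14 2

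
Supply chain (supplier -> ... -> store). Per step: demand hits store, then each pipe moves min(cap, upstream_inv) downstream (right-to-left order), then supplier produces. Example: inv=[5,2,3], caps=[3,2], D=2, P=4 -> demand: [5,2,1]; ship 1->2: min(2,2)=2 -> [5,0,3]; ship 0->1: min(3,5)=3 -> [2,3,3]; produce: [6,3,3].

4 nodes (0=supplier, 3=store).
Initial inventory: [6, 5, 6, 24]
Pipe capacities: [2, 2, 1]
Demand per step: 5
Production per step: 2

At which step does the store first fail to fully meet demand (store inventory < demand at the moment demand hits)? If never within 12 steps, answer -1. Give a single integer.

Step 1: demand=5,sold=5 ship[2->3]=1 ship[1->2]=2 ship[0->1]=2 prod=2 -> [6 5 7 20]
Step 2: demand=5,sold=5 ship[2->3]=1 ship[1->2]=2 ship[0->1]=2 prod=2 -> [6 5 8 16]
Step 3: demand=5,sold=5 ship[2->3]=1 ship[1->2]=2 ship[0->1]=2 prod=2 -> [6 5 9 12]
Step 4: demand=5,sold=5 ship[2->3]=1 ship[1->2]=2 ship[0->1]=2 prod=2 -> [6 5 10 8]
Step 5: demand=5,sold=5 ship[2->3]=1 ship[1->2]=2 ship[0->1]=2 prod=2 -> [6 5 11 4]
Step 6: demand=5,sold=4 ship[2->3]=1 ship[1->2]=2 ship[0->1]=2 prod=2 -> [6 5 12 1]
Step 7: demand=5,sold=1 ship[2->3]=1 ship[1->2]=2 ship[0->1]=2 prod=2 -> [6 5 13 1]
Step 8: demand=5,sold=1 ship[2->3]=1 ship[1->2]=2 ship[0->1]=2 prod=2 -> [6 5 14 1]
Step 9: demand=5,sold=1 ship[2->3]=1 ship[1->2]=2 ship[0->1]=2 prod=2 -> [6 5 15 1]
Step 10: demand=5,sold=1 ship[2->3]=1 ship[1->2]=2 ship[0->1]=2 prod=2 -> [6 5 16 1]
Step 11: demand=5,sold=1 ship[2->3]=1 ship[1->2]=2 ship[0->1]=2 prod=2 -> [6 5 17 1]
Step 12: demand=5,sold=1 ship[2->3]=1 ship[1->2]=2 ship[0->1]=2 prod=2 -> [6 5 18 1]
First stockout at step 6

6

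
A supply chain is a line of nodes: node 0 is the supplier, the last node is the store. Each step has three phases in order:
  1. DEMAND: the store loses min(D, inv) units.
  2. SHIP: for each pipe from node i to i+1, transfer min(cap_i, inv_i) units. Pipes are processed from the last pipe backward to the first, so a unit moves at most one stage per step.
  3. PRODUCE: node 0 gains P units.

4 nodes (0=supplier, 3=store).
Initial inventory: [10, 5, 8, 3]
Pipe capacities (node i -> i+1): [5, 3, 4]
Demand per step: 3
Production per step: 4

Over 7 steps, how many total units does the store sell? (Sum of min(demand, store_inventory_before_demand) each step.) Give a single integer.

Answer: 21

Derivation:
Step 1: sold=3 (running total=3) -> [9 7 7 4]
Step 2: sold=3 (running total=6) -> [8 9 6 5]
Step 3: sold=3 (running total=9) -> [7 11 5 6]
Step 4: sold=3 (running total=12) -> [6 13 4 7]
Step 5: sold=3 (running total=15) -> [5 15 3 8]
Step 6: sold=3 (running total=18) -> [4 17 3 8]
Step 7: sold=3 (running total=21) -> [4 18 3 8]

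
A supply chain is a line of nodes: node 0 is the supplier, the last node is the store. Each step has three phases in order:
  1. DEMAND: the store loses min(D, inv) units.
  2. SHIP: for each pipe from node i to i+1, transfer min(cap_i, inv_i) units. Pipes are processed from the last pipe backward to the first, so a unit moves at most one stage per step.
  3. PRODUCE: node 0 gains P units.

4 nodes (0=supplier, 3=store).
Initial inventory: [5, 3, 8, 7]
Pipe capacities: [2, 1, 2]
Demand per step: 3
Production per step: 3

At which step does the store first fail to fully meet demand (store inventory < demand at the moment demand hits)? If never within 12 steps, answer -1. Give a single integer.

Step 1: demand=3,sold=3 ship[2->3]=2 ship[1->2]=1 ship[0->1]=2 prod=3 -> [6 4 7 6]
Step 2: demand=3,sold=3 ship[2->3]=2 ship[1->2]=1 ship[0->1]=2 prod=3 -> [7 5 6 5]
Step 3: demand=3,sold=3 ship[2->3]=2 ship[1->2]=1 ship[0->1]=2 prod=3 -> [8 6 5 4]
Step 4: demand=3,sold=3 ship[2->3]=2 ship[1->2]=1 ship[0->1]=2 prod=3 -> [9 7 4 3]
Step 5: demand=3,sold=3 ship[2->3]=2 ship[1->2]=1 ship[0->1]=2 prod=3 -> [10 8 3 2]
Step 6: demand=3,sold=2 ship[2->3]=2 ship[1->2]=1 ship[0->1]=2 prod=3 -> [11 9 2 2]
Step 7: demand=3,sold=2 ship[2->3]=2 ship[1->2]=1 ship[0->1]=2 prod=3 -> [12 10 1 2]
Step 8: demand=3,sold=2 ship[2->3]=1 ship[1->2]=1 ship[0->1]=2 prod=3 -> [13 11 1 1]
Step 9: demand=3,sold=1 ship[2->3]=1 ship[1->2]=1 ship[0->1]=2 prod=3 -> [14 12 1 1]
Step 10: demand=3,sold=1 ship[2->3]=1 ship[1->2]=1 ship[0->1]=2 prod=3 -> [15 13 1 1]
Step 11: demand=3,sold=1 ship[2->3]=1 ship[1->2]=1 ship[0->1]=2 prod=3 -> [16 14 1 1]
Step 12: demand=3,sold=1 ship[2->3]=1 ship[1->2]=1 ship[0->1]=2 prod=3 -> [17 15 1 1]
First stockout at step 6

6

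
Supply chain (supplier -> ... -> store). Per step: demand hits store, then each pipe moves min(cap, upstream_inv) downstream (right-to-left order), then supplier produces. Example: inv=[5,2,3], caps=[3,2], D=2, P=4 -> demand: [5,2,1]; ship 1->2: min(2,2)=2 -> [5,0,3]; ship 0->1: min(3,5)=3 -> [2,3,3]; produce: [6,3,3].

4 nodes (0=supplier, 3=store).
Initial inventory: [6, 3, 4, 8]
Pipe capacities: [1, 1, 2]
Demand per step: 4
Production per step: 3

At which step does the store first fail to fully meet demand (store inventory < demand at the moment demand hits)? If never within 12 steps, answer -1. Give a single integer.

Step 1: demand=4,sold=4 ship[2->3]=2 ship[1->2]=1 ship[0->1]=1 prod=3 -> [8 3 3 6]
Step 2: demand=4,sold=4 ship[2->3]=2 ship[1->2]=1 ship[0->1]=1 prod=3 -> [10 3 2 4]
Step 3: demand=4,sold=4 ship[2->3]=2 ship[1->2]=1 ship[0->1]=1 prod=3 -> [12 3 1 2]
Step 4: demand=4,sold=2 ship[2->3]=1 ship[1->2]=1 ship[0->1]=1 prod=3 -> [14 3 1 1]
Step 5: demand=4,sold=1 ship[2->3]=1 ship[1->2]=1 ship[0->1]=1 prod=3 -> [16 3 1 1]
Step 6: demand=4,sold=1 ship[2->3]=1 ship[1->2]=1 ship[0->1]=1 prod=3 -> [18 3 1 1]
Step 7: demand=4,sold=1 ship[2->3]=1 ship[1->2]=1 ship[0->1]=1 prod=3 -> [20 3 1 1]
Step 8: demand=4,sold=1 ship[2->3]=1 ship[1->2]=1 ship[0->1]=1 prod=3 -> [22 3 1 1]
Step 9: demand=4,sold=1 ship[2->3]=1 ship[1->2]=1 ship[0->1]=1 prod=3 -> [24 3 1 1]
Step 10: demand=4,sold=1 ship[2->3]=1 ship[1->2]=1 ship[0->1]=1 prod=3 -> [26 3 1 1]
Step 11: demand=4,sold=1 ship[2->3]=1 ship[1->2]=1 ship[0->1]=1 prod=3 -> [28 3 1 1]
Step 12: demand=4,sold=1 ship[2->3]=1 ship[1->2]=1 ship[0->1]=1 prod=3 -> [30 3 1 1]
First stockout at step 4

4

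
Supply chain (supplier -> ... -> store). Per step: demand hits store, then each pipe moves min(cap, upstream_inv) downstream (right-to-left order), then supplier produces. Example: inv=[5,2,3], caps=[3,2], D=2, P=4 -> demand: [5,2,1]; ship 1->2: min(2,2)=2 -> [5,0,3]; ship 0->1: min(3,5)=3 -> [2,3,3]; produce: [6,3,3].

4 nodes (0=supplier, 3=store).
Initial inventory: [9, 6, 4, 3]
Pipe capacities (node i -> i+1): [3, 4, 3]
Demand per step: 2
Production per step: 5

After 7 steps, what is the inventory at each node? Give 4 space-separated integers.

Step 1: demand=2,sold=2 ship[2->3]=3 ship[1->2]=4 ship[0->1]=3 prod=5 -> inv=[11 5 5 4]
Step 2: demand=2,sold=2 ship[2->3]=3 ship[1->2]=4 ship[0->1]=3 prod=5 -> inv=[13 4 6 5]
Step 3: demand=2,sold=2 ship[2->3]=3 ship[1->2]=4 ship[0->1]=3 prod=5 -> inv=[15 3 7 6]
Step 4: demand=2,sold=2 ship[2->3]=3 ship[1->2]=3 ship[0->1]=3 prod=5 -> inv=[17 3 7 7]
Step 5: demand=2,sold=2 ship[2->3]=3 ship[1->2]=3 ship[0->1]=3 prod=5 -> inv=[19 3 7 8]
Step 6: demand=2,sold=2 ship[2->3]=3 ship[1->2]=3 ship[0->1]=3 prod=5 -> inv=[21 3 7 9]
Step 7: demand=2,sold=2 ship[2->3]=3 ship[1->2]=3 ship[0->1]=3 prod=5 -> inv=[23 3 7 10]

23 3 7 10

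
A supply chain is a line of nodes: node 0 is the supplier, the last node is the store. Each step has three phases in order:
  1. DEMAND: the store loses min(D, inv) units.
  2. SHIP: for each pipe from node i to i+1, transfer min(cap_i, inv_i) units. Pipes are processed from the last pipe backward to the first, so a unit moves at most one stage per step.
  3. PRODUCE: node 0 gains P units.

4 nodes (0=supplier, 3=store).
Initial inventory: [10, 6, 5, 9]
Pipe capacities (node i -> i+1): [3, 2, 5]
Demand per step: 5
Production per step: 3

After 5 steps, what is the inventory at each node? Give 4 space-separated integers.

Step 1: demand=5,sold=5 ship[2->3]=5 ship[1->2]=2 ship[0->1]=3 prod=3 -> inv=[10 7 2 9]
Step 2: demand=5,sold=5 ship[2->3]=2 ship[1->2]=2 ship[0->1]=3 prod=3 -> inv=[10 8 2 6]
Step 3: demand=5,sold=5 ship[2->3]=2 ship[1->2]=2 ship[0->1]=3 prod=3 -> inv=[10 9 2 3]
Step 4: demand=5,sold=3 ship[2->3]=2 ship[1->2]=2 ship[0->1]=3 prod=3 -> inv=[10 10 2 2]
Step 5: demand=5,sold=2 ship[2->3]=2 ship[1->2]=2 ship[0->1]=3 prod=3 -> inv=[10 11 2 2]

10 11 2 2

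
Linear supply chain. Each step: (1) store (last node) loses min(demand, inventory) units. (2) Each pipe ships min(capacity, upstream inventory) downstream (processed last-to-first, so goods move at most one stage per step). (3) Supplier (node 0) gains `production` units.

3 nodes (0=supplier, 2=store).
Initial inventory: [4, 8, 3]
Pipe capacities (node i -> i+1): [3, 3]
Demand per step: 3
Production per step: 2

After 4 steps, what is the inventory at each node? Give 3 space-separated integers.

Step 1: demand=3,sold=3 ship[1->2]=3 ship[0->1]=3 prod=2 -> inv=[3 8 3]
Step 2: demand=3,sold=3 ship[1->2]=3 ship[0->1]=3 prod=2 -> inv=[2 8 3]
Step 3: demand=3,sold=3 ship[1->2]=3 ship[0->1]=2 prod=2 -> inv=[2 7 3]
Step 4: demand=3,sold=3 ship[1->2]=3 ship[0->1]=2 prod=2 -> inv=[2 6 3]

2 6 3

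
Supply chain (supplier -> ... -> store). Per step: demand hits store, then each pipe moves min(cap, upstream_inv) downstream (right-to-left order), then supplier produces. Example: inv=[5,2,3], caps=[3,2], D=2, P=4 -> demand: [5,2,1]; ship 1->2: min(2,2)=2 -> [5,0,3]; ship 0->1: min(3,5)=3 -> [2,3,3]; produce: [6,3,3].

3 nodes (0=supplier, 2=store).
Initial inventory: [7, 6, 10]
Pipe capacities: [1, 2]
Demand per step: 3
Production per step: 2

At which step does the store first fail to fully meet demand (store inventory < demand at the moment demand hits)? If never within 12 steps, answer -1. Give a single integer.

Step 1: demand=3,sold=3 ship[1->2]=2 ship[0->1]=1 prod=2 -> [8 5 9]
Step 2: demand=3,sold=3 ship[1->2]=2 ship[0->1]=1 prod=2 -> [9 4 8]
Step 3: demand=3,sold=3 ship[1->2]=2 ship[0->1]=1 prod=2 -> [10 3 7]
Step 4: demand=3,sold=3 ship[1->2]=2 ship[0->1]=1 prod=2 -> [11 2 6]
Step 5: demand=3,sold=3 ship[1->2]=2 ship[0->1]=1 prod=2 -> [12 1 5]
Step 6: demand=3,sold=3 ship[1->2]=1 ship[0->1]=1 prod=2 -> [13 1 3]
Step 7: demand=3,sold=3 ship[1->2]=1 ship[0->1]=1 prod=2 -> [14 1 1]
Step 8: demand=3,sold=1 ship[1->2]=1 ship[0->1]=1 prod=2 -> [15 1 1]
Step 9: demand=3,sold=1 ship[1->2]=1 ship[0->1]=1 prod=2 -> [16 1 1]
Step 10: demand=3,sold=1 ship[1->2]=1 ship[0->1]=1 prod=2 -> [17 1 1]
Step 11: demand=3,sold=1 ship[1->2]=1 ship[0->1]=1 prod=2 -> [18 1 1]
Step 12: demand=3,sold=1 ship[1->2]=1 ship[0->1]=1 prod=2 -> [19 1 1]
First stockout at step 8

8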